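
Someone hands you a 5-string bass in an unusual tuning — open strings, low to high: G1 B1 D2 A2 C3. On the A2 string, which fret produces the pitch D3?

D3 is 5 semitones above the open A2 (A–A#–B–C–C#–D), so it sits at fret 5.

5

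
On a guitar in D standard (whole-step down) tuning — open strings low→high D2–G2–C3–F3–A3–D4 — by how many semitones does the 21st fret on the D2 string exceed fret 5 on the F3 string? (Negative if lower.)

1 semitone

D2 at fret 21 → B3 (MIDI 59); F3 at fret 5 → A♯3 (MIDI 58).
59 − 58 = 1, so the two pitches are 1 semitone apart.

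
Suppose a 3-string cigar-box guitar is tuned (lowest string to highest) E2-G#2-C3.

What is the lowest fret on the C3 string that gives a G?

7

From C3, count semitones up the chromatic scale until reaching G: C–C#–D–D#–E–F–F#–G — 7 steps.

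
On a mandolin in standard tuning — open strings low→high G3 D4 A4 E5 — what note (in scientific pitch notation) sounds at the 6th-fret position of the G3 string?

G3 is MIDI 55. Adding 6 gives 61, which is C#4.

C#4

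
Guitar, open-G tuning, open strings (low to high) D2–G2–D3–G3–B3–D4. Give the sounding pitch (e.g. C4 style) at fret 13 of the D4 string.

D♯5

The open D4 string plus 13 semitones: D–D#–E–F–…–C#–D–D#.
The walk passes from B into C once, so the octave number goes from 4 to 5.
(Equivalently spelled E♭5.)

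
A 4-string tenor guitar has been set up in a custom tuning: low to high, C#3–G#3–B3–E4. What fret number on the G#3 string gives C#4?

C#4 is 5 semitones above the open G#3 (G#–A–A#–B–C–C#), so it sits at fret 5.

5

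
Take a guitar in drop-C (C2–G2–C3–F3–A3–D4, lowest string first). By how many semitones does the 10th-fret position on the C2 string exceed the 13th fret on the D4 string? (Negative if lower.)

C2 at fret 10 → A#2 (MIDI 46); D4 at fret 13 → D#5 (MIDI 75).
46 − 75 = -29, so the two pitches are 29 semitones apart.

-29 semitones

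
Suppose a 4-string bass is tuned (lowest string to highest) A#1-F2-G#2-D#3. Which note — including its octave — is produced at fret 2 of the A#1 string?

C2

The open A#1 string plus 2 semitones: A#–B–C.
The walk passes from B into C once, so the octave number goes from 1 to 2.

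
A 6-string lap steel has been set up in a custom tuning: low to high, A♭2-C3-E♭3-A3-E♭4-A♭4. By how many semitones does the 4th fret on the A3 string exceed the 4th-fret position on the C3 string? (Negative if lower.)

A3 at fret 4 → D♭4 (MIDI 61); C3 at fret 4 → E3 (MIDI 52).
61 − 52 = 9, so the two pitches are 9 semitones apart.

9 semitones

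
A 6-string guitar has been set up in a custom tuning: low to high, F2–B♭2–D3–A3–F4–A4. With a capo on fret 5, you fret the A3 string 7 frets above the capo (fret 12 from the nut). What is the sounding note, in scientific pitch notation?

The capo raises the open A3 by 5 semitones to D4; fretting 7 more gives A3 + 5 + 7 = A3 + 12 semitones = A4.

A4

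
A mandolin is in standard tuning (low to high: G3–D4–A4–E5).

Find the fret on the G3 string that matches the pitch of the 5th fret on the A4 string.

19

A4 at fret 5 is A4 + 5 semitones = D5.
The open G3 string is 14 semitones below the open A4, so the same pitch on the G3 string lies at fret 5 + 14 = 19.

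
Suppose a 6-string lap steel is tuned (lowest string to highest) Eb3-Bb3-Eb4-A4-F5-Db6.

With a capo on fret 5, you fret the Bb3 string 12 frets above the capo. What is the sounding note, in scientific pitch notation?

Eb5

The capo raises the open Bb3 by 5 semitones to Eb4; fretting 12 more gives Bb3 + 5 + 12 = Bb3 + 17 semitones = Eb5.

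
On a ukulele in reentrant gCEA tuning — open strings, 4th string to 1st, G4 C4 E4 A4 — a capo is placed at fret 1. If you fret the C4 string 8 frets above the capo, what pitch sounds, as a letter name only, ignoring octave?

The capo raises the open C4 by 1 semitone to C#4; fretting 8 more gives C4 + 1 + 8 = C4 + 9 semitones, landing on A.

A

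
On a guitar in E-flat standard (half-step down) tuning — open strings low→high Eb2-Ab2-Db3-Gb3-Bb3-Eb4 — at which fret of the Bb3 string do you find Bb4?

Bb4 is 12 semitones above the open Bb3 (Bb–B–C–Db–…–Ab–A–Bb), so it sits at fret 12.

12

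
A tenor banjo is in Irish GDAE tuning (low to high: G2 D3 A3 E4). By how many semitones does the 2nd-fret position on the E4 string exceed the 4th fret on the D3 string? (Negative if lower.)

E4 at fret 2 → F#4 (MIDI 66); D3 at fret 4 → F#3 (MIDI 54).
66 − 54 = 12, so the two pitches are 12 semitones apart.

12 semitones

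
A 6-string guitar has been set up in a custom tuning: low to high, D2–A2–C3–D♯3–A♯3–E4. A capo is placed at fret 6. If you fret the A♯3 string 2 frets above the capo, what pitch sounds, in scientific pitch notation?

F♯4

The capo raises the open A♯3 by 6 semitones to E4; fretting 2 more gives A♯3 + 6 + 2 = A♯3 + 8 semitones = F♯4.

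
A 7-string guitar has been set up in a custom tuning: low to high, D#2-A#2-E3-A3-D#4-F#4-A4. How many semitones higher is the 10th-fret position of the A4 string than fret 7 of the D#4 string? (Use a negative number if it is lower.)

9 semitones

A4 at fret 10 → G5 (MIDI 79); D#4 at fret 7 → A#4 (MIDI 70).
79 − 70 = 9, so the two pitches are 9 semitones apart.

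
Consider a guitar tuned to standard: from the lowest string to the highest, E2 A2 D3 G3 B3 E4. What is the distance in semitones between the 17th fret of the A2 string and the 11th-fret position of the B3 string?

A2 at fret 17 → D4 (MIDI 62); B3 at fret 11 → A♯4 (MIDI 70).
62 − 70 = -8, so the two pitches are 8 semitones apart, with A♯4 the higher.

8 semitones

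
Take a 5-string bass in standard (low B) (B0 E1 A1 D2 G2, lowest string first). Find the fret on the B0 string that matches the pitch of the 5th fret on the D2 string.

20

D2 at fret 5 is D2 + 5 semitones = G2.
The open B0 string is 15 semitones below the open D2, so the same pitch on the B0 string lies at fret 5 + 15 = 20.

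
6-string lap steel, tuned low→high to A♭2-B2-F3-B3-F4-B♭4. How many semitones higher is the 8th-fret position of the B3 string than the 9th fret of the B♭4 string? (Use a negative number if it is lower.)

B3 at fret 8 → G4 (MIDI 67); B♭4 at fret 9 → G5 (MIDI 79).
67 − 79 = -12, so the two pitches are 12 semitones apart.

-12 semitones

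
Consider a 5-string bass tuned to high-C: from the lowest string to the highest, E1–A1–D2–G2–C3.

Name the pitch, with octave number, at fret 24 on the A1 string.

Each fret is one semitone, so A1 + 24 = A3.

A3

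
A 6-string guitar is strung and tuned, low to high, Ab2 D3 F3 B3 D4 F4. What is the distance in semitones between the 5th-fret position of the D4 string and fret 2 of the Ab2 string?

21 semitones

D4 at fret 5 → G4 (MIDI 67); Ab2 at fret 2 → Bb2 (MIDI 46).
67 − 46 = 21, so the two pitches are 21 semitones apart, with G4 the higher.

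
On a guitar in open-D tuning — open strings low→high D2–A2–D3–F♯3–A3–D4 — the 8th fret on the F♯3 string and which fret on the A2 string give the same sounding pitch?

F♯3 at fret 8 is F♯3 + 8 semitones = D4.
The open A2 string is 9 semitones below the open F♯3, so the same pitch on the A2 string lies at fret 8 + 9 = 17.

17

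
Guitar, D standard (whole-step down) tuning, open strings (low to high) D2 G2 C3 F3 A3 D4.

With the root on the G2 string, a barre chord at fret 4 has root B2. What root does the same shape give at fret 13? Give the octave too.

Moving from fret 4 to fret 13 shifts the root by 9 semitones.
B2 up 9 semitones is G#3.

G#3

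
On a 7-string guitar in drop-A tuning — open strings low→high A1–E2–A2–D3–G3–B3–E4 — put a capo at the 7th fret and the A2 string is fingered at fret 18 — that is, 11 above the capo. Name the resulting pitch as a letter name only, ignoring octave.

The capo raises the open A2 by 7 semitones to E3; fretting 11 more gives A2 + 7 + 11 = A2 + 18 semitones, landing on D♯.

D♯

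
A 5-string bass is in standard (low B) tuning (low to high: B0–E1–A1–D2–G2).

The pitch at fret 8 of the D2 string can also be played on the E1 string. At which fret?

Fret 8 on D2 is MIDI 38 + 8 = 46 (A♯2). On the E1 string (open MIDI 28), that pitch is 46 − 28 = fret 18.

18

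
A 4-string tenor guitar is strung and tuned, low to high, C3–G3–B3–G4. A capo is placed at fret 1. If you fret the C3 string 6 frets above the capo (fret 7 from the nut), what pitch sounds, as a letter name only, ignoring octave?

The capo raises the open C3 by 1 semitone to D♭3; fretting 6 more gives C3 + 1 + 6 = C3 + 7 semitones, landing on G.

G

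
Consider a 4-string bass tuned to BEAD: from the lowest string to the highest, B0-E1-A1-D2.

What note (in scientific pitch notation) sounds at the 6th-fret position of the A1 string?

D#2

A1 is MIDI 33. Adding 6 gives 39, which is D#2.
(Equivalently spelled Eb2.)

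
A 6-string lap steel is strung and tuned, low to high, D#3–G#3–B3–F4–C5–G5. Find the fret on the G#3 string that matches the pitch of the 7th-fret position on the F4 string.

16

Fret 7 on F4 is MIDI 65 + 7 = 72 (C5). On the G#3 string (open MIDI 56), that pitch is 72 − 56 = fret 16.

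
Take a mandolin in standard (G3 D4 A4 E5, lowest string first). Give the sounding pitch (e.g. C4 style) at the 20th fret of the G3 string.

D#5

G3 is MIDI 55. Adding 20 gives 75, which is D#5.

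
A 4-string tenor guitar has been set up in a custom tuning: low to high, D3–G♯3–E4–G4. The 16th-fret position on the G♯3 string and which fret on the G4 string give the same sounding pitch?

G♯3 at fret 16 is G♯3 + 16 semitones = C5.
The open G4 string is 11 semitones above the open G♯3, so the same pitch on the G4 string lies at fret 16 − 11 = 5.

5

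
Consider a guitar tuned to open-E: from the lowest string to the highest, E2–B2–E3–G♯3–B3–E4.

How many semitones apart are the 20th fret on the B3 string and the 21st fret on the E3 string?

6 semitones

B3 at fret 20 → G5 (MIDI 79); E3 at fret 21 → C♯5 (MIDI 73).
79 − 73 = 6, so the two pitches are 6 semitones apart, with G5 the higher.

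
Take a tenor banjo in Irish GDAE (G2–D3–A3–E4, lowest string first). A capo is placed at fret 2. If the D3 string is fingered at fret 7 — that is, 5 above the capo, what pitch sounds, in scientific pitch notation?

A3

The capo raises the open D3 by 2 semitones to E3; fretting 5 more gives D3 + 2 + 5 = D3 + 7 semitones = A3.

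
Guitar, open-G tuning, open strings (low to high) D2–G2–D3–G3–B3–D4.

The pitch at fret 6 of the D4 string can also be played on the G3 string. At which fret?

D4 at fret 6 is D4 + 6 semitones = G#4.
The open G3 string is 7 semitones below the open D4, so the same pitch on the G3 string lies at fret 6 + 7 = 13.

13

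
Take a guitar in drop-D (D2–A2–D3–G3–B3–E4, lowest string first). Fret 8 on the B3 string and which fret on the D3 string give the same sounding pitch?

17

B3 at fret 8 is B3 + 8 semitones = G4.
The open D3 string is 9 semitones below the open B3, so the same pitch on the D3 string lies at fret 8 + 9 = 17.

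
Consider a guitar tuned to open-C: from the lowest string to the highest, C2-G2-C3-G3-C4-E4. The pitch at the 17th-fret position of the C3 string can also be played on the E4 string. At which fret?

1

C3 at fret 17 is C3 + 17 semitones = F4.
The open E4 string is 16 semitones above the open C3, so the same pitch on the E4 string lies at fret 17 − 16 = 1.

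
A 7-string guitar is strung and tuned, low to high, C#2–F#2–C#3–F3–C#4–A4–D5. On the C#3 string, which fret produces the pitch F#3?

5

F#3 is 5 semitones above the open C#3 (C#–D–D#–E–F–F#), so it sits at fret 5.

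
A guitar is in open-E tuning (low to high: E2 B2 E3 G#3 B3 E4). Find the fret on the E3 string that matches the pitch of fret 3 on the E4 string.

E4 at fret 3 is E4 + 3 semitones = G4.
The open E3 string is 12 semitones below the open E4, so the same pitch on the E3 string lies at fret 3 + 12 = 15.

15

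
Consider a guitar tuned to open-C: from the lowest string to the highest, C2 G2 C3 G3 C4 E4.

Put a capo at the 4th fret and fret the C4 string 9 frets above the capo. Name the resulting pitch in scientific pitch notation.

The capo raises the open C4 by 4 semitones to E4; fretting 9 more gives C4 + 4 + 9 = C4 + 13 semitones = C♯5.

C♯5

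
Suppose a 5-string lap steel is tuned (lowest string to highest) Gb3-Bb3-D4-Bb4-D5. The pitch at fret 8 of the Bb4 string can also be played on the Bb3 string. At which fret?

Bb4 at fret 8 is Bb4 + 8 semitones = Gb5.
The open Bb3 string is 12 semitones below the open Bb4, so the same pitch on the Bb3 string lies at fret 8 + 12 = 20.

20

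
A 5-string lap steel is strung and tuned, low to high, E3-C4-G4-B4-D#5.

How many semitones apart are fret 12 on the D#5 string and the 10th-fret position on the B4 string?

6 semitones

D#5 at fret 12 → D#6 (MIDI 87); B4 at fret 10 → A5 (MIDI 81).
87 − 81 = 6, so the two pitches are 6 semitones apart, with D#6 the higher.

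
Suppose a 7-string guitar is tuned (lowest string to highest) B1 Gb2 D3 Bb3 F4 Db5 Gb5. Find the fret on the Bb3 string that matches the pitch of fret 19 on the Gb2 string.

Fret 19 on Gb2 is MIDI 42 + 19 = 61 (Db4). On the Bb3 string (open MIDI 58), that pitch is 61 − 58 = fret 3.

3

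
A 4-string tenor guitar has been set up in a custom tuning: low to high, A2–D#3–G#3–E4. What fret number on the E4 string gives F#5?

14

F#5 is 14 semitones above the open E4 (E–F–F#–G–…–E–F–F#), so it sits at fret 14.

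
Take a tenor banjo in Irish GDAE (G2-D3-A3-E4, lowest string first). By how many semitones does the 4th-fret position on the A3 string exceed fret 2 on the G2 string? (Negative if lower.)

16 semitones

A3 at fret 4 → C#4 (MIDI 61); G2 at fret 2 → A2 (MIDI 45).
61 − 45 = 16, so the two pitches are 16 semitones apart.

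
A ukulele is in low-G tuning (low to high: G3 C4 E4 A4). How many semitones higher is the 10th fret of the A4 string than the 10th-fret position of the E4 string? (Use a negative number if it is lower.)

A4 at fret 10 → G5 (MIDI 79); E4 at fret 10 → D5 (MIDI 74).
79 − 74 = 5, so the two pitches are 5 semitones apart.

5 semitones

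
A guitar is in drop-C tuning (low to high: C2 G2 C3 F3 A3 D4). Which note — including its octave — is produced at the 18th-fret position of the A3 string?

The open A3 string plus 18 semitones: A–A#–B–C–…–C#–D–D#.
The walk passes from B into C 2 times, so the octave number goes from 3 to 5.
(Equivalently spelled E♭5.)

D♯5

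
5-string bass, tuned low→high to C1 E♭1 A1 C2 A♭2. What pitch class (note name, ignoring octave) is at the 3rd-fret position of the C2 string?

E♭

The open C2 string plus 3 semitones: C–Db–D–Eb.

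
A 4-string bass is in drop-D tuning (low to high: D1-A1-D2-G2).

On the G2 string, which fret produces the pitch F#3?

F#3 is 11 semitones above the open G2 (G–G#–A–A#–…–E–F–F#), so it sits at fret 11.

11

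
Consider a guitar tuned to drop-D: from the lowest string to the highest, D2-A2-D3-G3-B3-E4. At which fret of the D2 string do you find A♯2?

A♯2 is 8 semitones above the open D2 (D–D#–E–F–F#–G–G#–A–A#), so it sits at fret 8.

8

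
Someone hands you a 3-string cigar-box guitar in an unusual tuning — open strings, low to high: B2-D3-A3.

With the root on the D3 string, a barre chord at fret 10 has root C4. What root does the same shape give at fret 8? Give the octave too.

A#3

Moving from fret 10 to fret 8 shifts the root by -2 semitones.
C4 down 2 semitones is A#3.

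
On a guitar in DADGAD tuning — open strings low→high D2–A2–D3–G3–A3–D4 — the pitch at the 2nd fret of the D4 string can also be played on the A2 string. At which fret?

19

D4 at fret 2 is D4 + 2 semitones = E4.
The open A2 string is 17 semitones below the open D4, so the same pitch on the A2 string lies at fret 2 + 17 = 19.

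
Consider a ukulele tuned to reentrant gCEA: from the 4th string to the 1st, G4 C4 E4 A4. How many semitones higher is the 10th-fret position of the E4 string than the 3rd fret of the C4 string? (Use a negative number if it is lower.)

11 semitones

E4 at fret 10 → D5 (MIDI 74); C4 at fret 3 → D♯4 (MIDI 63).
74 − 63 = 11, so the two pitches are 11 semitones apart.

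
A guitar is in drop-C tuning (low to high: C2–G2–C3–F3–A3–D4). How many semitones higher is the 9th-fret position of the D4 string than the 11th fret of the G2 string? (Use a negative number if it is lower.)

17 semitones

D4 at fret 9 → B4 (MIDI 71); G2 at fret 11 → F#3 (MIDI 54).
71 − 54 = 17, so the two pitches are 17 semitones apart.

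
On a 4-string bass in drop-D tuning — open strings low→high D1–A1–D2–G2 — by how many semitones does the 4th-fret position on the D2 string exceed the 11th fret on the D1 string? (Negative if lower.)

D2 at fret 4 → F#2 (MIDI 42); D1 at fret 11 → C#2 (MIDI 37).
42 − 37 = 5, so the two pitches are 5 semitones apart.

5 semitones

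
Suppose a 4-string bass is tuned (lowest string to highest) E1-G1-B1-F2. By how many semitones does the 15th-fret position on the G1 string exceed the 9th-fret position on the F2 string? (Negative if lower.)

-4 semitones

G1 at fret 15 → Bb2 (MIDI 46); F2 at fret 9 → D3 (MIDI 50).
46 − 50 = -4, so the two pitches are 4 semitones apart.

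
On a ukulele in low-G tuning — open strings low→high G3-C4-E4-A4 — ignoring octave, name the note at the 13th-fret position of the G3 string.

Each fret is one semitone, so G3 + 13 = G#.
(Equivalently spelled Ab.)

G#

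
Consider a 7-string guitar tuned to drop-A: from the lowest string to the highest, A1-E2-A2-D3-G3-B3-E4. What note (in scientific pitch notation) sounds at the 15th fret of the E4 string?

E4 is MIDI 64. Adding 15 gives 79, which is G5.

G5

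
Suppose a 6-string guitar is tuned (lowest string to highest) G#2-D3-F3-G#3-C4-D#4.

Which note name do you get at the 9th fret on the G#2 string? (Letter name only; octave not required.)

F

The open G#2 string plus 9 semitones: G#–A–A#–B–C–C#–D–D#–E–F.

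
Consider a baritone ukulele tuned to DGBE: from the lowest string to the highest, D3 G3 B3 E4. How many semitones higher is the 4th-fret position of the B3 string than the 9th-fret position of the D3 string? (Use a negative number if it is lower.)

B3 at fret 4 → D♯4 (MIDI 63); D3 at fret 9 → B3 (MIDI 59).
63 − 59 = 4, so the two pitches are 4 semitones apart.

4 semitones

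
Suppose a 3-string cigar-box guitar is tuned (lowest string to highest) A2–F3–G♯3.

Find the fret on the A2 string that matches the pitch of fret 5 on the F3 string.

13

F3 at fret 5 is F3 + 5 semitones = A♯3.
The open A2 string is 8 semitones below the open F3, so the same pitch on the A2 string lies at fret 5 + 8 = 13.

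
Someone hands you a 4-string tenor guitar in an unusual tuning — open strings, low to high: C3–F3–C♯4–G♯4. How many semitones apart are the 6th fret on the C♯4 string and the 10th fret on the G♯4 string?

11 semitones

C♯4 at fret 6 → G4 (MIDI 67); G♯4 at fret 10 → F♯5 (MIDI 78).
67 − 78 = -11, so the two pitches are 11 semitones apart, with F♯5 the higher.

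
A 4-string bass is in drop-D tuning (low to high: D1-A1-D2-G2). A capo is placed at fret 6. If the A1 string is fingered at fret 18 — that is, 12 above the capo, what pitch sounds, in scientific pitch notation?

D#3

The capo raises the open A1 by 6 semitones to D#2; fretting 12 more gives A1 + 6 + 12 = A1 + 18 semitones = D#3.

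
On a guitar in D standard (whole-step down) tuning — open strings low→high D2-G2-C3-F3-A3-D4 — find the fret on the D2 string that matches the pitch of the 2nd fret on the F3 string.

17

F3 at fret 2 is F3 + 2 semitones = G3.
The open D2 string is 15 semitones below the open F3, so the same pitch on the D2 string lies at fret 2 + 15 = 17.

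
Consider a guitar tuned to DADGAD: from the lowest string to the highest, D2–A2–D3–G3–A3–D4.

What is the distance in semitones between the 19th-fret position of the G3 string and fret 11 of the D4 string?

1 semitone

G3 at fret 19 → D5 (MIDI 74); D4 at fret 11 → C#5 (MIDI 73).
74 − 73 = 1, so the two pitches are 1 semitone apart, with D5 the higher.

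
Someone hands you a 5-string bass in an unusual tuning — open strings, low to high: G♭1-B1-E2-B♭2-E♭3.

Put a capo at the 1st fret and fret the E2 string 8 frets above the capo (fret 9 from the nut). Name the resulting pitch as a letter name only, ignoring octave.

D♭

The capo raises the open E2 by 1 semitone to F2; fretting 8 more gives E2 + 1 + 8 = E2 + 9 semitones, landing on D♭.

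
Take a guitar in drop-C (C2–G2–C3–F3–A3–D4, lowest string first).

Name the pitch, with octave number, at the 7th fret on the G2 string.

Each fret is one semitone, so G2 + 7 = D3.

D3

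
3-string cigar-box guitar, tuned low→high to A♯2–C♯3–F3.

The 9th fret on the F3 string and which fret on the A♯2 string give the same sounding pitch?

16

F3 at fret 9 is F3 + 9 semitones = D4.
The open A♯2 string is 7 semitones below the open F3, so the same pitch on the A♯2 string lies at fret 9 + 7 = 16.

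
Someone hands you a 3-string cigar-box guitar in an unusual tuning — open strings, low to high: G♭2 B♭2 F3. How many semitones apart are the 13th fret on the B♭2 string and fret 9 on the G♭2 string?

8 semitones

B♭2 at fret 13 → B3 (MIDI 59); G♭2 at fret 9 → E♭3 (MIDI 51).
59 − 51 = 8, so the two pitches are 8 semitones apart, with B3 the higher.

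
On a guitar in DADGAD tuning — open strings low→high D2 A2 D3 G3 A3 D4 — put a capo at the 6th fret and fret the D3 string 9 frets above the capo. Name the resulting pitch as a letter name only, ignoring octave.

The capo raises the open D3 by 6 semitones to G#3; fretting 9 more gives D3 + 6 + 9 = D3 + 15 semitones, landing on F.

F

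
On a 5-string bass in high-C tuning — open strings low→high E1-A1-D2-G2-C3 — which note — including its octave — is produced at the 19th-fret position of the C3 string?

G4

The open C3 string plus 19 semitones: C–C#–D–D#–…–F–F#–G.
The walk passes from B into C once, so the octave number goes from 3 to 4.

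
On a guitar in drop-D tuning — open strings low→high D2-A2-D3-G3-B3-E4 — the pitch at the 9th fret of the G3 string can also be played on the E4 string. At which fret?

0

G3 at fret 9 is G3 + 9 semitones = E4.
The open E4 string is 9 semitones above the open G3, so the same pitch on the E4 string lies at fret 9 − 9 = 0.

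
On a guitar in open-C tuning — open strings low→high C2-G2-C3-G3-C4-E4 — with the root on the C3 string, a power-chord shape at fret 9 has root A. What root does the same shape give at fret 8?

G#

Moving from fret 9 to fret 8 shifts the root by -1 semitone.
A down 1 semitone is G#.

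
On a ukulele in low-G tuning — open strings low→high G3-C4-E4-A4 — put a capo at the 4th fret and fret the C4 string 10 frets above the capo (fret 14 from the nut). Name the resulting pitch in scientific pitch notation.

The capo raises the open C4 by 4 semitones to E4; fretting 10 more gives C4 + 4 + 10 = C4 + 14 semitones = D5.

D5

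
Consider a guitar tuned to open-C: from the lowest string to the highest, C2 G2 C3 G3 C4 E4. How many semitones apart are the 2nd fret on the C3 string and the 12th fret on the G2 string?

5 semitones

C3 at fret 2 → D3 (MIDI 50); G2 at fret 12 → G3 (MIDI 55).
50 − 55 = -5, so the two pitches are 5 semitones apart, with G3 the higher.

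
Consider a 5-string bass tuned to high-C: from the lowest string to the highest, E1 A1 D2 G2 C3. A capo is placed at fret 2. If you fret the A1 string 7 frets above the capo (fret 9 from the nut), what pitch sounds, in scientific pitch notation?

The capo raises the open A1 by 2 semitones to B1; fretting 7 more gives A1 + 2 + 7 = A1 + 9 semitones = F♯2.

F♯2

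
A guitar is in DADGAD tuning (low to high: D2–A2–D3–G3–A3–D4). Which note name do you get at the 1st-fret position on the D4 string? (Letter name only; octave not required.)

D#

The open D4 string plus 1 semitone: D–D#.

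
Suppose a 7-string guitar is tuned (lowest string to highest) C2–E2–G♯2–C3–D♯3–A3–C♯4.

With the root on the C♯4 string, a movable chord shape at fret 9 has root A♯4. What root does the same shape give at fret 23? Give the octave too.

C6

Moving from fret 9 to fret 23 shifts the root by 14 semitones.
A♯4 up 14 semitones is C6.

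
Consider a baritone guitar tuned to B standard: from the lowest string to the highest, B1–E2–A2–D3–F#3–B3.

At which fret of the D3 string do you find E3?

E3 is 2 semitones above the open D3 (D–D#–E), so it sits at fret 2.

2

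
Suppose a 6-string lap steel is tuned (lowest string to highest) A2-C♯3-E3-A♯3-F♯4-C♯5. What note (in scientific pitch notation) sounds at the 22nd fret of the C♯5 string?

The open C♯5 string plus 22 semitones: C#–D–D#–E–…–A–A#–B.
The walk passes from B into C once, so the octave number goes from 5 to 6.

B6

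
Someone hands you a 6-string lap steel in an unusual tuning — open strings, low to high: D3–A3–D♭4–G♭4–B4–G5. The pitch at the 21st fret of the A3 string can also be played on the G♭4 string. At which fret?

12

Fret 21 on A3 is MIDI 57 + 21 = 78 (G♭5). On the G♭4 string (open MIDI 66), that pitch is 78 − 66 = fret 12.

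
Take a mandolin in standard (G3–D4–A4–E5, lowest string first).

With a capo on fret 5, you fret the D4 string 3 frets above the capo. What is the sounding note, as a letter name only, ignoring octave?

A♯

The capo raises the open D4 by 5 semitones to G4; fretting 3 more gives D4 + 5 + 3 = D4 + 8 semitones, landing on A♯.
(Also written B♭.)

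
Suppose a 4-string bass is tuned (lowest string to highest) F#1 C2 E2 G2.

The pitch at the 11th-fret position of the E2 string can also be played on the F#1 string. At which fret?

Fret 11 on E2 is MIDI 40 + 11 = 51 (D#3). On the F#1 string (open MIDI 30), that pitch is 51 − 30 = fret 21.

21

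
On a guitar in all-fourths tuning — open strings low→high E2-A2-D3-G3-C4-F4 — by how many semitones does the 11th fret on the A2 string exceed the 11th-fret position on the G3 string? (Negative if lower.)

A2 at fret 11 → G#3 (MIDI 56); G3 at fret 11 → F#4 (MIDI 66).
56 − 66 = -10, so the two pitches are 10 semitones apart.

-10 semitones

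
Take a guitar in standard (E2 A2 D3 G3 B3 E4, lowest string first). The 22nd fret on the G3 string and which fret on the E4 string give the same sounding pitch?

13

G3 at fret 22 is G3 + 22 semitones = F5.
The open E4 string is 9 semitones above the open G3, so the same pitch on the E4 string lies at fret 22 − 9 = 13.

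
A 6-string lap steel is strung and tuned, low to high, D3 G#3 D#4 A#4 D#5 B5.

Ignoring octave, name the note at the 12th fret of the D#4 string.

D#

Each fret is one semitone, so D#4 + 12 = D#.
(Equivalently spelled Eb.)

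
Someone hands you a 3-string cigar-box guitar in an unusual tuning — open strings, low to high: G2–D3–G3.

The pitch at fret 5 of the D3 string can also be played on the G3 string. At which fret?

Fret 5 on D3 is MIDI 50 + 5 = 55 (G3). On the G3 string (open MIDI 55), that pitch is 55 − 55 = fret 0.

0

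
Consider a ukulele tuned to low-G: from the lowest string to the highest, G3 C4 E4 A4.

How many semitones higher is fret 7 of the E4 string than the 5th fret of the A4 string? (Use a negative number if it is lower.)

E4 at fret 7 → B4 (MIDI 71); A4 at fret 5 → D5 (MIDI 74).
71 − 74 = -3, so the two pitches are 3 semitones apart.

-3 semitones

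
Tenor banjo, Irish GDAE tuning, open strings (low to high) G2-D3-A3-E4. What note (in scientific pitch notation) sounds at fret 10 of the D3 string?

C4

D3 is MIDI 50. Adding 10 gives 60, which is C4.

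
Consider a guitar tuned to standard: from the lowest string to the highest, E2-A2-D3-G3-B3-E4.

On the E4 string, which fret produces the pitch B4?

7

B4 is 7 semitones above the open E4 (E–F–F#–G–G#–A–A#–B), so it sits at fret 7.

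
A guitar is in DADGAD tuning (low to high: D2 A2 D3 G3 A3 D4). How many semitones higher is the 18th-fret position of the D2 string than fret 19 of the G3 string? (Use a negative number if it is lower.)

-18 semitones

D2 at fret 18 → G#3 (MIDI 56); G3 at fret 19 → D5 (MIDI 74).
56 − 74 = -18, so the two pitches are 18 semitones apart.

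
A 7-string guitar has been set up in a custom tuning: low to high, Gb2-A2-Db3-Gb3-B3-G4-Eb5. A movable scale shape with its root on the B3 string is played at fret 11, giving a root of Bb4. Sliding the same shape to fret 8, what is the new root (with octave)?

Moving from fret 11 to fret 8 shifts the root by -3 semitones.
Bb4 down 3 semitones is G4.

G4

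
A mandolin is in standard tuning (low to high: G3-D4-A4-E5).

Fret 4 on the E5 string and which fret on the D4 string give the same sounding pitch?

18

E5 at fret 4 is E5 + 4 semitones = G♯5.
The open D4 string is 14 semitones below the open E5, so the same pitch on the D4 string lies at fret 4 + 14 = 18.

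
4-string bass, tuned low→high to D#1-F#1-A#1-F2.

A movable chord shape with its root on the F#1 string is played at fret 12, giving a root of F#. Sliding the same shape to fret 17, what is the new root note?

Moving from fret 12 to fret 17 shifts the root by 5 semitones.
F# up 5 semitones is B.

B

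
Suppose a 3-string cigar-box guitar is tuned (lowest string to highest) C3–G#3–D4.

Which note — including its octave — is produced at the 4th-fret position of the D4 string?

F#4

Each fret is one semitone, so D4 + 4 = F#4.
(Equivalently spelled Gb4.)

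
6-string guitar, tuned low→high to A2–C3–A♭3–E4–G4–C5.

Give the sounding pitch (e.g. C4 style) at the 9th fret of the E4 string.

D♭5

Each fret is one semitone, so E4 + 9 = D♭5.
(Equivalently spelled C♯5.)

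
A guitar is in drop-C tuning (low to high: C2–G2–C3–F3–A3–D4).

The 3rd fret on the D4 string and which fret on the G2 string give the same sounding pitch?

Fret 3 on D4 is MIDI 62 + 3 = 65 (F4). On the G2 string (open MIDI 43), that pitch is 65 − 43 = fret 22.

22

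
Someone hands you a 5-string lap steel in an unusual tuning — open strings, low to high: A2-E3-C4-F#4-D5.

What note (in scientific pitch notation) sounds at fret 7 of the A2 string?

Each fret is one semitone, so A2 + 7 = E3.

E3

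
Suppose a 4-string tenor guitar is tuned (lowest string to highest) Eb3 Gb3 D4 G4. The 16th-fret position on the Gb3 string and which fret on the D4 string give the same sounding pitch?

8

Gb3 at fret 16 is Gb3 + 16 semitones = Bb4.
The open D4 string is 8 semitones above the open Gb3, so the same pitch on the D4 string lies at fret 16 − 8 = 8.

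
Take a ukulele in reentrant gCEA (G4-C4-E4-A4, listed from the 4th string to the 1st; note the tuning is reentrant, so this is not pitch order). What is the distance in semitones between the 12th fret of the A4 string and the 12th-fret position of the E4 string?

5 semitones

A4 at fret 12 → A5 (MIDI 81); E4 at fret 12 → E5 (MIDI 76).
81 − 76 = 5, so the two pitches are 5 semitones apart, with A5 the higher.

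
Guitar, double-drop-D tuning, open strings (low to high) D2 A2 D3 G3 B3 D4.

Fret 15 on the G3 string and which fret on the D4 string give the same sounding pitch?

8

Fret 15 on G3 is MIDI 55 + 15 = 70 (A#4). On the D4 string (open MIDI 62), that pitch is 70 − 62 = fret 8.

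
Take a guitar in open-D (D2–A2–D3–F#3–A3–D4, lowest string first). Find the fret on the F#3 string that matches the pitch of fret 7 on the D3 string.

Fret 7 on D3 is MIDI 50 + 7 = 57 (A3). On the F#3 string (open MIDI 54), that pitch is 57 − 54 = fret 3.

3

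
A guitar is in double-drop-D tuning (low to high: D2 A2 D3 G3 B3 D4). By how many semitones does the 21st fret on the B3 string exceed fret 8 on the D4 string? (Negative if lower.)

B3 at fret 21 → G#5 (MIDI 80); D4 at fret 8 → A#4 (MIDI 70).
80 − 70 = 10, so the two pitches are 10 semitones apart.

10 semitones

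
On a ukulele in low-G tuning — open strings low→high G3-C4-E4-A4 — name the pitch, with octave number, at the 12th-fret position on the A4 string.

A4 is MIDI 69. Adding 12 gives 81, which is A5.

A5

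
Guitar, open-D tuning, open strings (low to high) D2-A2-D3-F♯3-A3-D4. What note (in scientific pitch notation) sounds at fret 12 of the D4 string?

D5

D4 is MIDI 62. Adding 12 gives 74, which is D5.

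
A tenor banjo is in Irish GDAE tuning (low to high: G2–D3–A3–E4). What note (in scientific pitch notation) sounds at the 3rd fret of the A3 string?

C4

A3 is MIDI 57. Adding 3 gives 60, which is C4.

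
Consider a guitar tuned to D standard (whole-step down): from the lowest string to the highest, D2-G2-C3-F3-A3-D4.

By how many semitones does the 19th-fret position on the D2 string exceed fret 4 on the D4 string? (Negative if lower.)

-9 semitones

D2 at fret 19 → A3 (MIDI 57); D4 at fret 4 → F#4 (MIDI 66).
57 − 66 = -9, so the two pitches are 9 semitones apart.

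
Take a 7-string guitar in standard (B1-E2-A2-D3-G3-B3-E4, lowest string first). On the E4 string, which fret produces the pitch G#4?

4

G#4 is 4 semitones above the open E4 (E–F–F#–G–G#), so it sits at fret 4.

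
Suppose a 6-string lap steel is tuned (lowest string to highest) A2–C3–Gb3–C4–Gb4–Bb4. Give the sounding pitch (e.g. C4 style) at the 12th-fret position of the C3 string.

Each fret is one semitone, so C3 + 12 = C4.

C4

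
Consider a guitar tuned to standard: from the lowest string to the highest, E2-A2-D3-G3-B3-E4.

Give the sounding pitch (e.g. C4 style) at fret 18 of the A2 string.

D#4

A2 is MIDI 45. Adding 18 gives 63, which is D#4.
(Equivalently spelled Eb4.)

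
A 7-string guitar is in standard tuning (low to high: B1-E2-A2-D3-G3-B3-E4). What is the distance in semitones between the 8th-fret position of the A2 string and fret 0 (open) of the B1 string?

18 semitones

A2 at fret 8 → F3 (MIDI 53); B1 at fret 0 → B1 (MIDI 35).
53 − 35 = 18, so the two pitches are 18 semitones apart, with F3 the higher.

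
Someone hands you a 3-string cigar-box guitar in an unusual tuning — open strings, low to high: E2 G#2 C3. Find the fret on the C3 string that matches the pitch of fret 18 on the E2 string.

Fret 18 on E2 is MIDI 40 + 18 = 58 (A#3). On the C3 string (open MIDI 48), that pitch is 58 − 48 = fret 10.

10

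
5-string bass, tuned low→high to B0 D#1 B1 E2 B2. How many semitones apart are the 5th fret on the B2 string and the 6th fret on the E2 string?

6 semitones

B2 at fret 5 → E3 (MIDI 52); E2 at fret 6 → A#2 (MIDI 46).
52 − 46 = 6, so the two pitches are 6 semitones apart, with E3 the higher.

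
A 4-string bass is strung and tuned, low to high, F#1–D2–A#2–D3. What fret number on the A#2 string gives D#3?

5

D#3 is 5 semitones above the open A#2 (A#–B–C–C#–D–D#), so it sits at fret 5.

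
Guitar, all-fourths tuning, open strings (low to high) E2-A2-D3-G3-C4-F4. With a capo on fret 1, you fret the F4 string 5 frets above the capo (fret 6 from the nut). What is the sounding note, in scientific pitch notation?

B4

The capo raises the open F4 by 1 semitone to F#4; fretting 5 more gives F4 + 1 + 5 = F4 + 6 semitones = B4.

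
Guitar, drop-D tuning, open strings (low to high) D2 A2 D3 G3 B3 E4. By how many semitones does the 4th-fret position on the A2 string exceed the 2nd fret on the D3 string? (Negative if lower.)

A2 at fret 4 → C♯3 (MIDI 49); D3 at fret 2 → E3 (MIDI 52).
49 − 52 = -3, so the two pitches are 3 semitones apart.

-3 semitones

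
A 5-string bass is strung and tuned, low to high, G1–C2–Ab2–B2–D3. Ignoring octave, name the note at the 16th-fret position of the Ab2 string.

C

Each fret is one semitone, so Ab2 + 16 = C.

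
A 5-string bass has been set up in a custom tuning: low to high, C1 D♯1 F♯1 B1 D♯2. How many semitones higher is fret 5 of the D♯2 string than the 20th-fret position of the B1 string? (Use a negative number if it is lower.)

D♯2 at fret 5 → G♯2 (MIDI 44); B1 at fret 20 → G3 (MIDI 55).
44 − 55 = -11, so the two pitches are 11 semitones apart.

-11 semitones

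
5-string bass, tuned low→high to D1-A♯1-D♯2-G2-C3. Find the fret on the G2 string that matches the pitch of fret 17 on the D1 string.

0

Fret 17 on D1 is MIDI 26 + 17 = 43 (G2). On the G2 string (open MIDI 43), that pitch is 43 − 43 = fret 0.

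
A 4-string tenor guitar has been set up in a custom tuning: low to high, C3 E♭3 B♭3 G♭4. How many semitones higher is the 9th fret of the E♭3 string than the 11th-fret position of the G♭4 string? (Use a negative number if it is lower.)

E♭3 at fret 9 → C4 (MIDI 60); G♭4 at fret 11 → F5 (MIDI 77).
60 − 77 = -17, so the two pitches are 17 semitones apart.

-17 semitones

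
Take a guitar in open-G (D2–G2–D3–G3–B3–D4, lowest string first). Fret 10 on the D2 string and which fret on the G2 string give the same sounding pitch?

5

D2 at fret 10 is D2 + 10 semitones = C3.
The open G2 string is 5 semitones above the open D2, so the same pitch on the G2 string lies at fret 10 − 5 = 5.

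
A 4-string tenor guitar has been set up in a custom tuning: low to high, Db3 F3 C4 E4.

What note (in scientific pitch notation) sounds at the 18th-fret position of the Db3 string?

G4

Each fret is one semitone, so Db3 + 18 = G4.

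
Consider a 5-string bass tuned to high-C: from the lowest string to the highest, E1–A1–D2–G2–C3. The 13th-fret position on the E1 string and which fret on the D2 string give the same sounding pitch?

3

Fret 13 on E1 is MIDI 28 + 13 = 41 (F2). On the D2 string (open MIDI 38), that pitch is 41 − 38 = fret 3.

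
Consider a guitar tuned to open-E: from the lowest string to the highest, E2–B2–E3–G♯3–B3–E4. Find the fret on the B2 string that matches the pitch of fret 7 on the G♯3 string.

G♯3 at fret 7 is G♯3 + 7 semitones = D♯4.
The open B2 string is 9 semitones below the open G♯3, so the same pitch on the B2 string lies at fret 7 + 9 = 16.

16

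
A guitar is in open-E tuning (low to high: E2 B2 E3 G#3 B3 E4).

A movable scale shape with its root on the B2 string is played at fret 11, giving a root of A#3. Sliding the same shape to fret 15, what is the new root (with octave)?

Moving from fret 11 to fret 15 shifts the root by 4 semitones.
A#3 up 4 semitones is D4.

D4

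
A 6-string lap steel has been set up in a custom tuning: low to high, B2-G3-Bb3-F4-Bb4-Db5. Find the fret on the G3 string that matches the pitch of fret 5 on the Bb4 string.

20

Bb4 at fret 5 is Bb4 + 5 semitones = Eb5.
The open G3 string is 15 semitones below the open Bb4, so the same pitch on the G3 string lies at fret 5 + 15 = 20.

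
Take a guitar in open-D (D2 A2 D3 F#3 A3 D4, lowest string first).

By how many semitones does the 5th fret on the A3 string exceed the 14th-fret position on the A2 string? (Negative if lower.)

A3 at fret 5 → D4 (MIDI 62); A2 at fret 14 → B3 (MIDI 59).
62 − 59 = 3, so the two pitches are 3 semitones apart.

3 semitones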